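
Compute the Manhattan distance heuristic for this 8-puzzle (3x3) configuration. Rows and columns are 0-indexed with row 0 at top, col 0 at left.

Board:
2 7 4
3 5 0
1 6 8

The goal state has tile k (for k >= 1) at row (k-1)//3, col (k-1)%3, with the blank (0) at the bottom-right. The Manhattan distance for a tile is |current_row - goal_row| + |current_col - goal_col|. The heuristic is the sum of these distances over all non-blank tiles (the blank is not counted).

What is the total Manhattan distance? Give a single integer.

Answer: 15

Derivation:
Tile 2: at (0,0), goal (0,1), distance |0-0|+|0-1| = 1
Tile 7: at (0,1), goal (2,0), distance |0-2|+|1-0| = 3
Tile 4: at (0,2), goal (1,0), distance |0-1|+|2-0| = 3
Tile 3: at (1,0), goal (0,2), distance |1-0|+|0-2| = 3
Tile 5: at (1,1), goal (1,1), distance |1-1|+|1-1| = 0
Tile 1: at (2,0), goal (0,0), distance |2-0|+|0-0| = 2
Tile 6: at (2,1), goal (1,2), distance |2-1|+|1-2| = 2
Tile 8: at (2,2), goal (2,1), distance |2-2|+|2-1| = 1
Sum: 1 + 3 + 3 + 3 + 0 + 2 + 2 + 1 = 15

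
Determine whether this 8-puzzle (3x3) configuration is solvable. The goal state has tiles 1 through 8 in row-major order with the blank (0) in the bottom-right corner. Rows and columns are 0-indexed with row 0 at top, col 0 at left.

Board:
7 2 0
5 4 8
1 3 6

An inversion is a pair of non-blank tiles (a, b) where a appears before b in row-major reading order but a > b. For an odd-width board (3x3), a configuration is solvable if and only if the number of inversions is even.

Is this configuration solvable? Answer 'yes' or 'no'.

Answer: no

Derivation:
Inversions (pairs i<j in row-major order where tile[i] > tile[j] > 0): 15
15 is odd, so the puzzle is not solvable.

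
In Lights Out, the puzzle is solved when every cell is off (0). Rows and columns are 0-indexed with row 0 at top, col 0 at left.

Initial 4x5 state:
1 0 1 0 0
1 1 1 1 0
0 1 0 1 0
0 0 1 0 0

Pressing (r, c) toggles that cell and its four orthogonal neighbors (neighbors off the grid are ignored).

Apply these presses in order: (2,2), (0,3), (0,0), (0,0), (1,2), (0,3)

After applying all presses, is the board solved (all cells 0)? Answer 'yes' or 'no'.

After press 1 at (2,2):
1 0 1 0 0
1 1 0 1 0
0 0 1 0 0
0 0 0 0 0

After press 2 at (0,3):
1 0 0 1 1
1 1 0 0 0
0 0 1 0 0
0 0 0 0 0

After press 3 at (0,0):
0 1 0 1 1
0 1 0 0 0
0 0 1 0 0
0 0 0 0 0

After press 4 at (0,0):
1 0 0 1 1
1 1 0 0 0
0 0 1 0 0
0 0 0 0 0

After press 5 at (1,2):
1 0 1 1 1
1 0 1 1 0
0 0 0 0 0
0 0 0 0 0

After press 6 at (0,3):
1 0 0 0 0
1 0 1 0 0
0 0 0 0 0
0 0 0 0 0

Lights still on: 3

Answer: no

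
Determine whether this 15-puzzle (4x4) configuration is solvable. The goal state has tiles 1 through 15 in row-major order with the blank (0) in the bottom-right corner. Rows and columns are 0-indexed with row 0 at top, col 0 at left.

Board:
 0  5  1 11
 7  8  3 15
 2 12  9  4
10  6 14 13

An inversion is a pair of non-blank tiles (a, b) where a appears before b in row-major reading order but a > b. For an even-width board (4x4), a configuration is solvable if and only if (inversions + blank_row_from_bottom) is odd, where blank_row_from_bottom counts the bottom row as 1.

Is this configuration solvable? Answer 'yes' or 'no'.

Answer: yes

Derivation:
Inversions: 37
Blank is in row 0 (0-indexed from top), which is row 4 counting from the bottom (bottom = 1).
37 + 4 = 41, which is odd, so the puzzle is solvable.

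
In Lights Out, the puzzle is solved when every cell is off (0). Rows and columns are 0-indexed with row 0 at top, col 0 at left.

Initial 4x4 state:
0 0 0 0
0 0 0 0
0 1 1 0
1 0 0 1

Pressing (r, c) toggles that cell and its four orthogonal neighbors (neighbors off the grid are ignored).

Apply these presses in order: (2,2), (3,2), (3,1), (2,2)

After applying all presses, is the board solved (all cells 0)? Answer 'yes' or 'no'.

After press 1 at (2,2):
0 0 0 0
0 0 1 0
0 0 0 1
1 0 1 1

After press 2 at (3,2):
0 0 0 0
0 0 1 0
0 0 1 1
1 1 0 0

After press 3 at (3,1):
0 0 0 0
0 0 1 0
0 1 1 1
0 0 1 0

After press 4 at (2,2):
0 0 0 0
0 0 0 0
0 0 0 0
0 0 0 0

Lights still on: 0

Answer: yes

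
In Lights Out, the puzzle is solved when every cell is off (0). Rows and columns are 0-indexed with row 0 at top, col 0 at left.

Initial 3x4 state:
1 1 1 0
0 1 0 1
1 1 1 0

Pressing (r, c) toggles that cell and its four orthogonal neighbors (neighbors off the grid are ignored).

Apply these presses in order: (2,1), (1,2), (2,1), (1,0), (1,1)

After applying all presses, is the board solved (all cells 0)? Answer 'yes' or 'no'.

After press 1 at (2,1):
1 1 1 0
0 0 0 1
0 0 0 0

After press 2 at (1,2):
1 1 0 0
0 1 1 0
0 0 1 0

After press 3 at (2,1):
1 1 0 0
0 0 1 0
1 1 0 0

After press 4 at (1,0):
0 1 0 0
1 1 1 0
0 1 0 0

After press 5 at (1,1):
0 0 0 0
0 0 0 0
0 0 0 0

Lights still on: 0

Answer: yes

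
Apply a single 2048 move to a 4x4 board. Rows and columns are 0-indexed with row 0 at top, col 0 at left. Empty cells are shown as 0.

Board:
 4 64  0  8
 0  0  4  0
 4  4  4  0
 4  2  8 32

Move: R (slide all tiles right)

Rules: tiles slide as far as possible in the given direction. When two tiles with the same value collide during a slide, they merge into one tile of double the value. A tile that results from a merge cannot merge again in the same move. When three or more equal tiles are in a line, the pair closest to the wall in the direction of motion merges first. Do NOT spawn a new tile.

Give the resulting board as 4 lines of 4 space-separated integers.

Slide right:
row 0: [4, 64, 0, 8] -> [0, 4, 64, 8]
row 1: [0, 0, 4, 0] -> [0, 0, 0, 4]
row 2: [4, 4, 4, 0] -> [0, 0, 4, 8]
row 3: [4, 2, 8, 32] -> [4, 2, 8, 32]

Answer:  0  4 64  8
 0  0  0  4
 0  0  4  8
 4  2  8 32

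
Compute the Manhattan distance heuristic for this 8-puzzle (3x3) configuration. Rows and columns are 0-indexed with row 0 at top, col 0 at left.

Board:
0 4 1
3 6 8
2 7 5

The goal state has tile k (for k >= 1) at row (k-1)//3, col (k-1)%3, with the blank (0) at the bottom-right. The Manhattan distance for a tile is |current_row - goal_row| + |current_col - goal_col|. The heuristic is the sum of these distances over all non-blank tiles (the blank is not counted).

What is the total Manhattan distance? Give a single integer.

Answer: 16

Derivation:
Tile 4: at (0,1), goal (1,0), distance |0-1|+|1-0| = 2
Tile 1: at (0,2), goal (0,0), distance |0-0|+|2-0| = 2
Tile 3: at (1,0), goal (0,2), distance |1-0|+|0-2| = 3
Tile 6: at (1,1), goal (1,2), distance |1-1|+|1-2| = 1
Tile 8: at (1,2), goal (2,1), distance |1-2|+|2-1| = 2
Tile 2: at (2,0), goal (0,1), distance |2-0|+|0-1| = 3
Tile 7: at (2,1), goal (2,0), distance |2-2|+|1-0| = 1
Tile 5: at (2,2), goal (1,1), distance |2-1|+|2-1| = 2
Sum: 2 + 2 + 3 + 1 + 2 + 3 + 1 + 2 = 16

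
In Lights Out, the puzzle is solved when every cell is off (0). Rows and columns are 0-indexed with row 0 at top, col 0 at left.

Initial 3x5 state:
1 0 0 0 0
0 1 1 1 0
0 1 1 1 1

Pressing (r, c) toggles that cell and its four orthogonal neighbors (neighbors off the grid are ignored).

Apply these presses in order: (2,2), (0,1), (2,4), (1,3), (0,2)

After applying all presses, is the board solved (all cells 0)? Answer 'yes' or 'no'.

After press 1 at (2,2):
1 0 0 0 0
0 1 0 1 0
0 0 0 0 1

After press 2 at (0,1):
0 1 1 0 0
0 0 0 1 0
0 0 0 0 1

After press 3 at (2,4):
0 1 1 0 0
0 0 0 1 1
0 0 0 1 0

After press 4 at (1,3):
0 1 1 1 0
0 0 1 0 0
0 0 0 0 0

After press 5 at (0,2):
0 0 0 0 0
0 0 0 0 0
0 0 0 0 0

Lights still on: 0

Answer: yes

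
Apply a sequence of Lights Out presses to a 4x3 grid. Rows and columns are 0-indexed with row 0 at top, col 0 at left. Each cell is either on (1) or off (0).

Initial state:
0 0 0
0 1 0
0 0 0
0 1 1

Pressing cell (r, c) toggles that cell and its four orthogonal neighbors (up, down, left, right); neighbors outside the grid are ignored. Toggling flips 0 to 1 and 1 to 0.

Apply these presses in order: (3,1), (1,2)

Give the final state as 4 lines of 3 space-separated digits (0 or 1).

Answer: 0 0 1
0 0 1
0 1 1
1 0 0

Derivation:
After press 1 at (3,1):
0 0 0
0 1 0
0 1 0
1 0 0

After press 2 at (1,2):
0 0 1
0 0 1
0 1 1
1 0 0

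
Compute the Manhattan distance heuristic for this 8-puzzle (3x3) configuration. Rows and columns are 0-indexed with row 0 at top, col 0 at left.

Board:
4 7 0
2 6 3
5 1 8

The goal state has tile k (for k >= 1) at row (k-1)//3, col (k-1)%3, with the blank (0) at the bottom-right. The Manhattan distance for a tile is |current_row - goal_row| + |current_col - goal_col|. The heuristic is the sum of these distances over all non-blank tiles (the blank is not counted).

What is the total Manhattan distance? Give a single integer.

Answer: 14

Derivation:
Tile 4: at (0,0), goal (1,0), distance |0-1|+|0-0| = 1
Tile 7: at (0,1), goal (2,0), distance |0-2|+|1-0| = 3
Tile 2: at (1,0), goal (0,1), distance |1-0|+|0-1| = 2
Tile 6: at (1,1), goal (1,2), distance |1-1|+|1-2| = 1
Tile 3: at (1,2), goal (0,2), distance |1-0|+|2-2| = 1
Tile 5: at (2,0), goal (1,1), distance |2-1|+|0-1| = 2
Tile 1: at (2,1), goal (0,0), distance |2-0|+|1-0| = 3
Tile 8: at (2,2), goal (2,1), distance |2-2|+|2-1| = 1
Sum: 1 + 3 + 2 + 1 + 1 + 2 + 3 + 1 = 14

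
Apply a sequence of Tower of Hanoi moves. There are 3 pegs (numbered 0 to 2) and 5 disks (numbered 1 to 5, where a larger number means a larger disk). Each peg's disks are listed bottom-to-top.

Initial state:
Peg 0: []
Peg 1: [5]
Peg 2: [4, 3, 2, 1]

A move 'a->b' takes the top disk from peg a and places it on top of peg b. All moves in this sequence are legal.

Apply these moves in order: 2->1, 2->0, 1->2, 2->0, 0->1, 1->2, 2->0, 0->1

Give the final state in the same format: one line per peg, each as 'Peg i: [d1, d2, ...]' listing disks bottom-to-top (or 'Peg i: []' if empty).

After move 1 (2->1):
Peg 0: []
Peg 1: [5, 1]
Peg 2: [4, 3, 2]

After move 2 (2->0):
Peg 0: [2]
Peg 1: [5, 1]
Peg 2: [4, 3]

After move 3 (1->2):
Peg 0: [2]
Peg 1: [5]
Peg 2: [4, 3, 1]

After move 4 (2->0):
Peg 0: [2, 1]
Peg 1: [5]
Peg 2: [4, 3]

After move 5 (0->1):
Peg 0: [2]
Peg 1: [5, 1]
Peg 2: [4, 3]

After move 6 (1->2):
Peg 0: [2]
Peg 1: [5]
Peg 2: [4, 3, 1]

After move 7 (2->0):
Peg 0: [2, 1]
Peg 1: [5]
Peg 2: [4, 3]

After move 8 (0->1):
Peg 0: [2]
Peg 1: [5, 1]
Peg 2: [4, 3]

Answer: Peg 0: [2]
Peg 1: [5, 1]
Peg 2: [4, 3]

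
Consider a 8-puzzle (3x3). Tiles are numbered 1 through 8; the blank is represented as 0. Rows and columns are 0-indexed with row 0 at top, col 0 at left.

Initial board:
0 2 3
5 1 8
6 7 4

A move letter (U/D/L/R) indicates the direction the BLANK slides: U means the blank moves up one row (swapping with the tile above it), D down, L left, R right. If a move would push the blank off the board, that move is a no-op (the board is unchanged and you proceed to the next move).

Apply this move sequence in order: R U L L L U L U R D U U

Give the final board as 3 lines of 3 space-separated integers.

Answer: 2 0 3
5 1 8
6 7 4

Derivation:
After move 1 (R):
2 0 3
5 1 8
6 7 4

After move 2 (U):
2 0 3
5 1 8
6 7 4

After move 3 (L):
0 2 3
5 1 8
6 7 4

After move 4 (L):
0 2 3
5 1 8
6 7 4

After move 5 (L):
0 2 3
5 1 8
6 7 4

After move 6 (U):
0 2 3
5 1 8
6 7 4

After move 7 (L):
0 2 3
5 1 8
6 7 4

After move 8 (U):
0 2 3
5 1 8
6 7 4

After move 9 (R):
2 0 3
5 1 8
6 7 4

After move 10 (D):
2 1 3
5 0 8
6 7 4

After move 11 (U):
2 0 3
5 1 8
6 7 4

After move 12 (U):
2 0 3
5 1 8
6 7 4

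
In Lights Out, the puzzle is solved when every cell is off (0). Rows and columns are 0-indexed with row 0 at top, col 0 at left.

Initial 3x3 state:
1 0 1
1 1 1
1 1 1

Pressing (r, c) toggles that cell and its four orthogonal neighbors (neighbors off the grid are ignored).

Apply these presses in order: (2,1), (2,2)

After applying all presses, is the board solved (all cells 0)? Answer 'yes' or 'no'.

Answer: no

Derivation:
After press 1 at (2,1):
1 0 1
1 0 1
0 0 0

After press 2 at (2,2):
1 0 1
1 0 0
0 1 1

Lights still on: 5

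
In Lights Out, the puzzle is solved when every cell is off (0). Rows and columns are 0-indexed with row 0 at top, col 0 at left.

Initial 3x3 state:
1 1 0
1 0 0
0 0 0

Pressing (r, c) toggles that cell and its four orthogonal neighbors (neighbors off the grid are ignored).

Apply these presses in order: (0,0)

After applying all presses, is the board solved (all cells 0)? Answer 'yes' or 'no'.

Answer: yes

Derivation:
After press 1 at (0,0):
0 0 0
0 0 0
0 0 0

Lights still on: 0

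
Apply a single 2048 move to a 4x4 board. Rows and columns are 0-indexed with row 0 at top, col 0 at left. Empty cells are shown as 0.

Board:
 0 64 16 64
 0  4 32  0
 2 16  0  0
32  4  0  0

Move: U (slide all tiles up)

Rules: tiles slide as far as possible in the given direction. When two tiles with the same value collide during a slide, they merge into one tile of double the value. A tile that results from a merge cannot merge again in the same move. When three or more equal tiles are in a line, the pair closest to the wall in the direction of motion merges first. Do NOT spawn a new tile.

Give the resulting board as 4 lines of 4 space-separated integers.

Answer:  2 64 16 64
32  4 32  0
 0 16  0  0
 0  4  0  0

Derivation:
Slide up:
col 0: [0, 0, 2, 32] -> [2, 32, 0, 0]
col 1: [64, 4, 16, 4] -> [64, 4, 16, 4]
col 2: [16, 32, 0, 0] -> [16, 32, 0, 0]
col 3: [64, 0, 0, 0] -> [64, 0, 0, 0]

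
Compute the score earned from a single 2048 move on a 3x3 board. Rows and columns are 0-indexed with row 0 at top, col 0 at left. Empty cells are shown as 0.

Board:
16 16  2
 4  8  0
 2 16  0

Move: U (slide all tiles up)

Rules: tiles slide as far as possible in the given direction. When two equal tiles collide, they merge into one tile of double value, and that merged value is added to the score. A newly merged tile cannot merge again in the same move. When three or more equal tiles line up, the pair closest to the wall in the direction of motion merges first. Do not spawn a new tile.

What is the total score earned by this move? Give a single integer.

Answer: 0

Derivation:
Slide up:
col 0: [16, 4, 2] -> [16, 4, 2]  score +0 (running 0)
col 1: [16, 8, 16] -> [16, 8, 16]  score +0 (running 0)
col 2: [2, 0, 0] -> [2, 0, 0]  score +0 (running 0)
Board after move:
16 16  2
 4  8  0
 2 16  0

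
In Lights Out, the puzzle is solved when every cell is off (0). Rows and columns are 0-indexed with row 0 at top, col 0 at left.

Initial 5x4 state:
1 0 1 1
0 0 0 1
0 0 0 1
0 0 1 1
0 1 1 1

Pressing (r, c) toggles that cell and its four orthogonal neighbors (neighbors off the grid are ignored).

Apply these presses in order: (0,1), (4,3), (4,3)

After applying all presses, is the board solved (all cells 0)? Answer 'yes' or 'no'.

Answer: no

Derivation:
After press 1 at (0,1):
0 1 0 1
0 1 0 1
0 0 0 1
0 0 1 1
0 1 1 1

After press 2 at (4,3):
0 1 0 1
0 1 0 1
0 0 0 1
0 0 1 0
0 1 0 0

After press 3 at (4,3):
0 1 0 1
0 1 0 1
0 0 0 1
0 0 1 1
0 1 1 1

Lights still on: 10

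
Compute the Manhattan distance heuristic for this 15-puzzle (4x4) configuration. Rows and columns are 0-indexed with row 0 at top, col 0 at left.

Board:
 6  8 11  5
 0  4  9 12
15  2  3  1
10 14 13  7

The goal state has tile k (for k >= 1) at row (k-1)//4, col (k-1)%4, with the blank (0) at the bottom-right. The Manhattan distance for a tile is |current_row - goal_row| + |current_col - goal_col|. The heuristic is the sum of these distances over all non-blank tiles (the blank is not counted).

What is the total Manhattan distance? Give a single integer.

Tile 6: at (0,0), goal (1,1), distance |0-1|+|0-1| = 2
Tile 8: at (0,1), goal (1,3), distance |0-1|+|1-3| = 3
Tile 11: at (0,2), goal (2,2), distance |0-2|+|2-2| = 2
Tile 5: at (0,3), goal (1,0), distance |0-1|+|3-0| = 4
Tile 4: at (1,1), goal (0,3), distance |1-0|+|1-3| = 3
Tile 9: at (1,2), goal (2,0), distance |1-2|+|2-0| = 3
Tile 12: at (1,3), goal (2,3), distance |1-2|+|3-3| = 1
Tile 15: at (2,0), goal (3,2), distance |2-3|+|0-2| = 3
Tile 2: at (2,1), goal (0,1), distance |2-0|+|1-1| = 2
Tile 3: at (2,2), goal (0,2), distance |2-0|+|2-2| = 2
Tile 1: at (2,3), goal (0,0), distance |2-0|+|3-0| = 5
Tile 10: at (3,0), goal (2,1), distance |3-2|+|0-1| = 2
Tile 14: at (3,1), goal (3,1), distance |3-3|+|1-1| = 0
Tile 13: at (3,2), goal (3,0), distance |3-3|+|2-0| = 2
Tile 7: at (3,3), goal (1,2), distance |3-1|+|3-2| = 3
Sum: 2 + 3 + 2 + 4 + 3 + 3 + 1 + 3 + 2 + 2 + 5 + 2 + 0 + 2 + 3 = 37

Answer: 37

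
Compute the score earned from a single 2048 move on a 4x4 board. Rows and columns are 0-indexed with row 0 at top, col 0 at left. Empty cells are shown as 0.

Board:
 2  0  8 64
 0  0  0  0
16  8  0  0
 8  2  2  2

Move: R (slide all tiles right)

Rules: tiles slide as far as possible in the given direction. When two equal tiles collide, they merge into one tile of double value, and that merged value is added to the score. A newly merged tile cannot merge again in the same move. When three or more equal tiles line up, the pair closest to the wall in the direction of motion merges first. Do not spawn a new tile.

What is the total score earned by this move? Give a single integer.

Slide right:
row 0: [2, 0, 8, 64] -> [0, 2, 8, 64]  score +0 (running 0)
row 1: [0, 0, 0, 0] -> [0, 0, 0, 0]  score +0 (running 0)
row 2: [16, 8, 0, 0] -> [0, 0, 16, 8]  score +0 (running 0)
row 3: [8, 2, 2, 2] -> [0, 8, 2, 4]  score +4 (running 4)
Board after move:
 0  2  8 64
 0  0  0  0
 0  0 16  8
 0  8  2  4

Answer: 4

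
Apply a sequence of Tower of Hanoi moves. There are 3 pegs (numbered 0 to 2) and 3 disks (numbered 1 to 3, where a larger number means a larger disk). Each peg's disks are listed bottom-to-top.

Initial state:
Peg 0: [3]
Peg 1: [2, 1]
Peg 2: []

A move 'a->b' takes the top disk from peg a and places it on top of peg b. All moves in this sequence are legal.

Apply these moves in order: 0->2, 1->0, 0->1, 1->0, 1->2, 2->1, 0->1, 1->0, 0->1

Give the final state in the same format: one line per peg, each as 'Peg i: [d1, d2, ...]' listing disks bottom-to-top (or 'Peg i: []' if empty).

After move 1 (0->2):
Peg 0: []
Peg 1: [2, 1]
Peg 2: [3]

After move 2 (1->0):
Peg 0: [1]
Peg 1: [2]
Peg 2: [3]

After move 3 (0->1):
Peg 0: []
Peg 1: [2, 1]
Peg 2: [3]

After move 4 (1->0):
Peg 0: [1]
Peg 1: [2]
Peg 2: [3]

After move 5 (1->2):
Peg 0: [1]
Peg 1: []
Peg 2: [3, 2]

After move 6 (2->1):
Peg 0: [1]
Peg 1: [2]
Peg 2: [3]

After move 7 (0->1):
Peg 0: []
Peg 1: [2, 1]
Peg 2: [3]

After move 8 (1->0):
Peg 0: [1]
Peg 1: [2]
Peg 2: [3]

After move 9 (0->1):
Peg 0: []
Peg 1: [2, 1]
Peg 2: [3]

Answer: Peg 0: []
Peg 1: [2, 1]
Peg 2: [3]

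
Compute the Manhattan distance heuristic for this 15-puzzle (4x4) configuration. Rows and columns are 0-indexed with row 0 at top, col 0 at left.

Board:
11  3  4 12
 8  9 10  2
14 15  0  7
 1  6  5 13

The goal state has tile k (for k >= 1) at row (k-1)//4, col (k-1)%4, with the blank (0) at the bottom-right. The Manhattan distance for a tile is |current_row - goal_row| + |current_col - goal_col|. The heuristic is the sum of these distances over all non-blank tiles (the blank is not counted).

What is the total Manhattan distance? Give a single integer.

Answer: 36

Derivation:
Tile 11: at (0,0), goal (2,2), distance |0-2|+|0-2| = 4
Tile 3: at (0,1), goal (0,2), distance |0-0|+|1-2| = 1
Tile 4: at (0,2), goal (0,3), distance |0-0|+|2-3| = 1
Tile 12: at (0,3), goal (2,3), distance |0-2|+|3-3| = 2
Tile 8: at (1,0), goal (1,3), distance |1-1|+|0-3| = 3
Tile 9: at (1,1), goal (2,0), distance |1-2|+|1-0| = 2
Tile 10: at (1,2), goal (2,1), distance |1-2|+|2-1| = 2
Tile 2: at (1,3), goal (0,1), distance |1-0|+|3-1| = 3
Tile 14: at (2,0), goal (3,1), distance |2-3|+|0-1| = 2
Tile 15: at (2,1), goal (3,2), distance |2-3|+|1-2| = 2
Tile 7: at (2,3), goal (1,2), distance |2-1|+|3-2| = 2
Tile 1: at (3,0), goal (0,0), distance |3-0|+|0-0| = 3
Tile 6: at (3,1), goal (1,1), distance |3-1|+|1-1| = 2
Tile 5: at (3,2), goal (1,0), distance |3-1|+|2-0| = 4
Tile 13: at (3,3), goal (3,0), distance |3-3|+|3-0| = 3
Sum: 4 + 1 + 1 + 2 + 3 + 2 + 2 + 3 + 2 + 2 + 2 + 3 + 2 + 4 + 3 = 36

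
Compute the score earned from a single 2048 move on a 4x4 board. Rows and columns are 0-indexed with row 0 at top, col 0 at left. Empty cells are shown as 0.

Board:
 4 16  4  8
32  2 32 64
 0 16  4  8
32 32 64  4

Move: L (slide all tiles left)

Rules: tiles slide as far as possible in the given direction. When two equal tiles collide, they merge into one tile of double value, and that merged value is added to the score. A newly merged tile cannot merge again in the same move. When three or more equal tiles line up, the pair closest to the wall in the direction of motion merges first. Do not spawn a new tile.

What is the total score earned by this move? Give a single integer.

Answer: 64

Derivation:
Slide left:
row 0: [4, 16, 4, 8] -> [4, 16, 4, 8]  score +0 (running 0)
row 1: [32, 2, 32, 64] -> [32, 2, 32, 64]  score +0 (running 0)
row 2: [0, 16, 4, 8] -> [16, 4, 8, 0]  score +0 (running 0)
row 3: [32, 32, 64, 4] -> [64, 64, 4, 0]  score +64 (running 64)
Board after move:
 4 16  4  8
32  2 32 64
16  4  8  0
64 64  4  0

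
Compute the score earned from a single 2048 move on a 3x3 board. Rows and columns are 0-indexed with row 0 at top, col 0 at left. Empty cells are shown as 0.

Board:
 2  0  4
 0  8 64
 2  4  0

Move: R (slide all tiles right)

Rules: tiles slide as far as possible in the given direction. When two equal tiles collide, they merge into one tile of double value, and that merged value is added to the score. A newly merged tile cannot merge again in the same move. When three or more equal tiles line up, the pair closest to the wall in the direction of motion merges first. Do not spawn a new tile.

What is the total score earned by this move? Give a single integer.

Slide right:
row 0: [2, 0, 4] -> [0, 2, 4]  score +0 (running 0)
row 1: [0, 8, 64] -> [0, 8, 64]  score +0 (running 0)
row 2: [2, 4, 0] -> [0, 2, 4]  score +0 (running 0)
Board after move:
 0  2  4
 0  8 64
 0  2  4

Answer: 0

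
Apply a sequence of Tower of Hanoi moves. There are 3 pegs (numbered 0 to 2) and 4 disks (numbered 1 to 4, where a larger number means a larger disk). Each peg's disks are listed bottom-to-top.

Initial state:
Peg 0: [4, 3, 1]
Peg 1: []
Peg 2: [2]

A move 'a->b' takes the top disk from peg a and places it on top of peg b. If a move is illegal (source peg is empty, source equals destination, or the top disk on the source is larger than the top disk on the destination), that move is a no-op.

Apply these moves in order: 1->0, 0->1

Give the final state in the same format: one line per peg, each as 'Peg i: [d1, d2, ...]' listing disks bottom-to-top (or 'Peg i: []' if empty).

Answer: Peg 0: [4, 3]
Peg 1: [1]
Peg 2: [2]

Derivation:
After move 1 (1->0):
Peg 0: [4, 3, 1]
Peg 1: []
Peg 2: [2]

After move 2 (0->1):
Peg 0: [4, 3]
Peg 1: [1]
Peg 2: [2]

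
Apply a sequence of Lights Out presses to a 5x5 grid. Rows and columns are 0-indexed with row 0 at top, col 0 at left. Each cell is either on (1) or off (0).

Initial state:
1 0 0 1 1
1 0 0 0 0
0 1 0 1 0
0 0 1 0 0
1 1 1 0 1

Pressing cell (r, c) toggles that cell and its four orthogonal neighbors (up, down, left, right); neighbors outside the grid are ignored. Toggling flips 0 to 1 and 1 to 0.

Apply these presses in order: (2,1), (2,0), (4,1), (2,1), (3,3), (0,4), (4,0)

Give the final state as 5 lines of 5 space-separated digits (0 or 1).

Answer: 1 0 0 0 0
0 0 0 0 1
1 0 0 0 0
0 1 0 1 1
1 1 0 1 1

Derivation:
After press 1 at (2,1):
1 0 0 1 1
1 1 0 0 0
1 0 1 1 0
0 1 1 0 0
1 1 1 0 1

After press 2 at (2,0):
1 0 0 1 1
0 1 0 0 0
0 1 1 1 0
1 1 1 0 0
1 1 1 0 1

After press 3 at (4,1):
1 0 0 1 1
0 1 0 0 0
0 1 1 1 0
1 0 1 0 0
0 0 0 0 1

After press 4 at (2,1):
1 0 0 1 1
0 0 0 0 0
1 0 0 1 0
1 1 1 0 0
0 0 0 0 1

After press 5 at (3,3):
1 0 0 1 1
0 0 0 0 0
1 0 0 0 0
1 1 0 1 1
0 0 0 1 1

After press 6 at (0,4):
1 0 0 0 0
0 0 0 0 1
1 0 0 0 0
1 1 0 1 1
0 0 0 1 1

After press 7 at (4,0):
1 0 0 0 0
0 0 0 0 1
1 0 0 0 0
0 1 0 1 1
1 1 0 1 1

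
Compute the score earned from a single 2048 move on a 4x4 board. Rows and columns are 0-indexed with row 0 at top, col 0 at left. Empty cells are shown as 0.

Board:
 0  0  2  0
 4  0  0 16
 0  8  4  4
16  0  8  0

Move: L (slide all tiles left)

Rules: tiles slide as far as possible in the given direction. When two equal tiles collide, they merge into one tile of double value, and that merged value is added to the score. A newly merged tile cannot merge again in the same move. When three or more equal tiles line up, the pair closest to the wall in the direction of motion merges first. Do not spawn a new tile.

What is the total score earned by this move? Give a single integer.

Answer: 8

Derivation:
Slide left:
row 0: [0, 0, 2, 0] -> [2, 0, 0, 0]  score +0 (running 0)
row 1: [4, 0, 0, 16] -> [4, 16, 0, 0]  score +0 (running 0)
row 2: [0, 8, 4, 4] -> [8, 8, 0, 0]  score +8 (running 8)
row 3: [16, 0, 8, 0] -> [16, 8, 0, 0]  score +0 (running 8)
Board after move:
 2  0  0  0
 4 16  0  0
 8  8  0  0
16  8  0  0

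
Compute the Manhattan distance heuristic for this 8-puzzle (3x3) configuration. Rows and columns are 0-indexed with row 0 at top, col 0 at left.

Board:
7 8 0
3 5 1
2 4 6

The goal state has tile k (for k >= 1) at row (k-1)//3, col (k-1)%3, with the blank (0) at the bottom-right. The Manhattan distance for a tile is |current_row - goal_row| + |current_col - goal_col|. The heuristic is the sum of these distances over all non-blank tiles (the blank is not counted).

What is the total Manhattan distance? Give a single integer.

Tile 7: at (0,0), goal (2,0), distance |0-2|+|0-0| = 2
Tile 8: at (0,1), goal (2,1), distance |0-2|+|1-1| = 2
Tile 3: at (1,0), goal (0,2), distance |1-0|+|0-2| = 3
Tile 5: at (1,1), goal (1,1), distance |1-1|+|1-1| = 0
Tile 1: at (1,2), goal (0,0), distance |1-0|+|2-0| = 3
Tile 2: at (2,0), goal (0,1), distance |2-0|+|0-1| = 3
Tile 4: at (2,1), goal (1,0), distance |2-1|+|1-0| = 2
Tile 6: at (2,2), goal (1,2), distance |2-1|+|2-2| = 1
Sum: 2 + 2 + 3 + 0 + 3 + 3 + 2 + 1 = 16

Answer: 16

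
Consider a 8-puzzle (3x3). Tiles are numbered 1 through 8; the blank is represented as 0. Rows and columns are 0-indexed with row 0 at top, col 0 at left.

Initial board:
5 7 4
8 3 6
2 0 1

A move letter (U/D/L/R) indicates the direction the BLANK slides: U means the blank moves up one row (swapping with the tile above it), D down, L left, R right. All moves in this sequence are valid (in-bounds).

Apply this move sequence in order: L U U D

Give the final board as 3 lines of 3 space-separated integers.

After move 1 (L):
5 7 4
8 3 6
0 2 1

After move 2 (U):
5 7 4
0 3 6
8 2 1

After move 3 (U):
0 7 4
5 3 6
8 2 1

After move 4 (D):
5 7 4
0 3 6
8 2 1

Answer: 5 7 4
0 3 6
8 2 1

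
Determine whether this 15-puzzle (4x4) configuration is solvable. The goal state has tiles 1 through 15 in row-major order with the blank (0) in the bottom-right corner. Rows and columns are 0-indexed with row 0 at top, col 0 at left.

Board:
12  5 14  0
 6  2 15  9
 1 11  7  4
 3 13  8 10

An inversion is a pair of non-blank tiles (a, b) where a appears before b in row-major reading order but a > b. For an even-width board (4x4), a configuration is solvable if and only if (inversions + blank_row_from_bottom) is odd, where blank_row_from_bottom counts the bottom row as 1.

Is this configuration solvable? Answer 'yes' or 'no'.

Answer: yes

Derivation:
Inversions: 55
Blank is in row 0 (0-indexed from top), which is row 4 counting from the bottom (bottom = 1).
55 + 4 = 59, which is odd, so the puzzle is solvable.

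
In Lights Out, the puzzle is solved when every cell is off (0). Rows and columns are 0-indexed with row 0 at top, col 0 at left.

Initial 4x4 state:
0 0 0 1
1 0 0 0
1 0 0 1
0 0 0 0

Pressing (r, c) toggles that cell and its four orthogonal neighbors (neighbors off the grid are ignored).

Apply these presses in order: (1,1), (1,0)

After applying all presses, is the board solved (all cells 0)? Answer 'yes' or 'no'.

Answer: no

Derivation:
After press 1 at (1,1):
0 1 0 1
0 1 1 0
1 1 0 1
0 0 0 0

After press 2 at (1,0):
1 1 0 1
1 0 1 0
0 1 0 1
0 0 0 0

Lights still on: 7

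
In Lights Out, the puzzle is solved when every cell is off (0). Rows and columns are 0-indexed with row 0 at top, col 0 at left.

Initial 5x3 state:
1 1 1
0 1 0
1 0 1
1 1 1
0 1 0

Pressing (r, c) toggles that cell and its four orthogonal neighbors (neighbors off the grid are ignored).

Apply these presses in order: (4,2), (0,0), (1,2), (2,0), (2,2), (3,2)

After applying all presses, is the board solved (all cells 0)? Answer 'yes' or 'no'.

After press 1 at (4,2):
1 1 1
0 1 0
1 0 1
1 1 0
0 0 1

After press 2 at (0,0):
0 0 1
1 1 0
1 0 1
1 1 0
0 0 1

After press 3 at (1,2):
0 0 0
1 0 1
1 0 0
1 1 0
0 0 1

After press 4 at (2,0):
0 0 0
0 0 1
0 1 0
0 1 0
0 0 1

After press 5 at (2,2):
0 0 0
0 0 0
0 0 1
0 1 1
0 0 1

After press 6 at (3,2):
0 0 0
0 0 0
0 0 0
0 0 0
0 0 0

Lights still on: 0

Answer: yes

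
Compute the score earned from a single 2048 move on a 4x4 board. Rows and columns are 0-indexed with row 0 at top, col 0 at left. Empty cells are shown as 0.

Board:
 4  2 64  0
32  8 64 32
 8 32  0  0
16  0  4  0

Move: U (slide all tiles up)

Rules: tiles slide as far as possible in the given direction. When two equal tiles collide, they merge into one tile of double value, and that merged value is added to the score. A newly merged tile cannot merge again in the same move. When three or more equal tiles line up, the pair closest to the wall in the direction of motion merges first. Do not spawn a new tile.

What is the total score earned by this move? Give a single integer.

Answer: 128

Derivation:
Slide up:
col 0: [4, 32, 8, 16] -> [4, 32, 8, 16]  score +0 (running 0)
col 1: [2, 8, 32, 0] -> [2, 8, 32, 0]  score +0 (running 0)
col 2: [64, 64, 0, 4] -> [128, 4, 0, 0]  score +128 (running 128)
col 3: [0, 32, 0, 0] -> [32, 0, 0, 0]  score +0 (running 128)
Board after move:
  4   2 128  32
 32   8   4   0
  8  32   0   0
 16   0   0   0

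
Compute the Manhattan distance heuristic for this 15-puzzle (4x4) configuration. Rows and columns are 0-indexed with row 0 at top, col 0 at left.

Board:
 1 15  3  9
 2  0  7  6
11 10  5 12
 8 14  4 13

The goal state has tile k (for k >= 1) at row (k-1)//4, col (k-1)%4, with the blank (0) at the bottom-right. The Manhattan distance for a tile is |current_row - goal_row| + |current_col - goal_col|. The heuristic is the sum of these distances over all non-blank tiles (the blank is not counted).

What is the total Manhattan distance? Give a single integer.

Answer: 30

Derivation:
Tile 1: (0,0)->(0,0) = 0
Tile 15: (0,1)->(3,2) = 4
Tile 3: (0,2)->(0,2) = 0
Tile 9: (0,3)->(2,0) = 5
Tile 2: (1,0)->(0,1) = 2
Tile 7: (1,2)->(1,2) = 0
Tile 6: (1,3)->(1,1) = 2
Tile 11: (2,0)->(2,2) = 2
Tile 10: (2,1)->(2,1) = 0
Tile 5: (2,2)->(1,0) = 3
Tile 12: (2,3)->(2,3) = 0
Tile 8: (3,0)->(1,3) = 5
Tile 14: (3,1)->(3,1) = 0
Tile 4: (3,2)->(0,3) = 4
Tile 13: (3,3)->(3,0) = 3
Sum: 0 + 4 + 0 + 5 + 2 + 0 + 2 + 2 + 0 + 3 + 0 + 5 + 0 + 4 + 3 = 30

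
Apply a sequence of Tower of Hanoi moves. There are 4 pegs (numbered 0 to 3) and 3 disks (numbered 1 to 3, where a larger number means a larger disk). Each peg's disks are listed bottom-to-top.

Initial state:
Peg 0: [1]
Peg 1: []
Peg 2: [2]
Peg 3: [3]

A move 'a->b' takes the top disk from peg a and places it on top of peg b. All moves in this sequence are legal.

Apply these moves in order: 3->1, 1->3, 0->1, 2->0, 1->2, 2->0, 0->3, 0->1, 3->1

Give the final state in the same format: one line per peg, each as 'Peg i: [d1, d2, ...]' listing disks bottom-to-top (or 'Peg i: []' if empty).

After move 1 (3->1):
Peg 0: [1]
Peg 1: [3]
Peg 2: [2]
Peg 3: []

After move 2 (1->3):
Peg 0: [1]
Peg 1: []
Peg 2: [2]
Peg 3: [3]

After move 3 (0->1):
Peg 0: []
Peg 1: [1]
Peg 2: [2]
Peg 3: [3]

After move 4 (2->0):
Peg 0: [2]
Peg 1: [1]
Peg 2: []
Peg 3: [3]

After move 5 (1->2):
Peg 0: [2]
Peg 1: []
Peg 2: [1]
Peg 3: [3]

After move 6 (2->0):
Peg 0: [2, 1]
Peg 1: []
Peg 2: []
Peg 3: [3]

After move 7 (0->3):
Peg 0: [2]
Peg 1: []
Peg 2: []
Peg 3: [3, 1]

After move 8 (0->1):
Peg 0: []
Peg 1: [2]
Peg 2: []
Peg 3: [3, 1]

After move 9 (3->1):
Peg 0: []
Peg 1: [2, 1]
Peg 2: []
Peg 3: [3]

Answer: Peg 0: []
Peg 1: [2, 1]
Peg 2: []
Peg 3: [3]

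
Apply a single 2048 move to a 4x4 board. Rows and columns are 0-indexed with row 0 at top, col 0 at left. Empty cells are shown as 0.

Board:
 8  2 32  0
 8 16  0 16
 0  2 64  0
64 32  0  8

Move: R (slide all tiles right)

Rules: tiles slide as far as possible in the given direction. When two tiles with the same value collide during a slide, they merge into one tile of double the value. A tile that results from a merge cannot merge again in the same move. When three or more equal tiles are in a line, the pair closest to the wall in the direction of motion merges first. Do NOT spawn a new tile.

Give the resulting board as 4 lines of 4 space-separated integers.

Slide right:
row 0: [8, 2, 32, 0] -> [0, 8, 2, 32]
row 1: [8, 16, 0, 16] -> [0, 0, 8, 32]
row 2: [0, 2, 64, 0] -> [0, 0, 2, 64]
row 3: [64, 32, 0, 8] -> [0, 64, 32, 8]

Answer:  0  8  2 32
 0  0  8 32
 0  0  2 64
 0 64 32  8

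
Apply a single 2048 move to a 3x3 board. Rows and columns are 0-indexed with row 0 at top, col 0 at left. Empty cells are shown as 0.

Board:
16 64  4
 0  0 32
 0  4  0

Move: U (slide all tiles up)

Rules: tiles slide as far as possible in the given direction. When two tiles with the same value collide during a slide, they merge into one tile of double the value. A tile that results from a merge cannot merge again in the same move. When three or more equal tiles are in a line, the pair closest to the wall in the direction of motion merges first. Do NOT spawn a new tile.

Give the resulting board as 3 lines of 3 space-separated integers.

Answer: 16 64  4
 0  4 32
 0  0  0

Derivation:
Slide up:
col 0: [16, 0, 0] -> [16, 0, 0]
col 1: [64, 0, 4] -> [64, 4, 0]
col 2: [4, 32, 0] -> [4, 32, 0]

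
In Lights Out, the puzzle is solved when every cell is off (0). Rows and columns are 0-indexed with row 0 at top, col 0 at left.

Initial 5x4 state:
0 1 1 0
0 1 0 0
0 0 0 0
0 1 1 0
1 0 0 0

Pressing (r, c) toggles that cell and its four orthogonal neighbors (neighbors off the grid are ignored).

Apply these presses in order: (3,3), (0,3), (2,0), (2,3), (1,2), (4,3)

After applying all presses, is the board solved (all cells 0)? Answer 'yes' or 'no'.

After press 1 at (3,3):
0 1 1 0
0 1 0 0
0 0 0 1
0 1 0 1
1 0 0 1

After press 2 at (0,3):
0 1 0 1
0 1 0 1
0 0 0 1
0 1 0 1
1 0 0 1

After press 3 at (2,0):
0 1 0 1
1 1 0 1
1 1 0 1
1 1 0 1
1 0 0 1

After press 4 at (2,3):
0 1 0 1
1 1 0 0
1 1 1 0
1 1 0 0
1 0 0 1

After press 5 at (1,2):
0 1 1 1
1 0 1 1
1 1 0 0
1 1 0 0
1 0 0 1

After press 6 at (4,3):
0 1 1 1
1 0 1 1
1 1 0 0
1 1 0 1
1 0 1 0

Lights still on: 13

Answer: no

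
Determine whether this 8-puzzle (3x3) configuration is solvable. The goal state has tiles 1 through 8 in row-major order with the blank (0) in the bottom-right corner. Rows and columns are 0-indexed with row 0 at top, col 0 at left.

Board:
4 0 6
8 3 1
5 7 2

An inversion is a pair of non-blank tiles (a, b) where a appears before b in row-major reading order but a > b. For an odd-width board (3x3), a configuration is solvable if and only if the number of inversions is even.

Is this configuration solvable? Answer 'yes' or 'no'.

Answer: yes

Derivation:
Inversions (pairs i<j in row-major order where tile[i] > tile[j] > 0): 16
16 is even, so the puzzle is solvable.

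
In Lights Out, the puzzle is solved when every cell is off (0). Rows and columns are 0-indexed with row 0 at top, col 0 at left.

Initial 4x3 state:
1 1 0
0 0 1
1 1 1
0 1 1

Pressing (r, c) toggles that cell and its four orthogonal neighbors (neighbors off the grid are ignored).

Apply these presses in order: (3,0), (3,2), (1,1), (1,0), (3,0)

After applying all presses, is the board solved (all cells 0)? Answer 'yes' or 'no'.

Answer: yes

Derivation:
After press 1 at (3,0):
1 1 0
0 0 1
0 1 1
1 0 1

After press 2 at (3,2):
1 1 0
0 0 1
0 1 0
1 1 0

After press 3 at (1,1):
1 0 0
1 1 0
0 0 0
1 1 0

After press 4 at (1,0):
0 0 0
0 0 0
1 0 0
1 1 0

After press 5 at (3,0):
0 0 0
0 0 0
0 0 0
0 0 0

Lights still on: 0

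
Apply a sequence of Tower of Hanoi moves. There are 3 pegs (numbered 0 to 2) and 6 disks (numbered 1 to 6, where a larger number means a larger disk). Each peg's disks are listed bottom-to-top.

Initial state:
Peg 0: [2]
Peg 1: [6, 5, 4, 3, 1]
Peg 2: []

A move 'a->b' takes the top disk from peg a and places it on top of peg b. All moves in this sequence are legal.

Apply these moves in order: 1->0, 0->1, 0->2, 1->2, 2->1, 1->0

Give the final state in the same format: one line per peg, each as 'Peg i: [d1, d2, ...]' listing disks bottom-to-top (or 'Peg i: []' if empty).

Answer: Peg 0: [1]
Peg 1: [6, 5, 4, 3]
Peg 2: [2]

Derivation:
After move 1 (1->0):
Peg 0: [2, 1]
Peg 1: [6, 5, 4, 3]
Peg 2: []

After move 2 (0->1):
Peg 0: [2]
Peg 1: [6, 5, 4, 3, 1]
Peg 2: []

After move 3 (0->2):
Peg 0: []
Peg 1: [6, 5, 4, 3, 1]
Peg 2: [2]

After move 4 (1->2):
Peg 0: []
Peg 1: [6, 5, 4, 3]
Peg 2: [2, 1]

After move 5 (2->1):
Peg 0: []
Peg 1: [6, 5, 4, 3, 1]
Peg 2: [2]

After move 6 (1->0):
Peg 0: [1]
Peg 1: [6, 5, 4, 3]
Peg 2: [2]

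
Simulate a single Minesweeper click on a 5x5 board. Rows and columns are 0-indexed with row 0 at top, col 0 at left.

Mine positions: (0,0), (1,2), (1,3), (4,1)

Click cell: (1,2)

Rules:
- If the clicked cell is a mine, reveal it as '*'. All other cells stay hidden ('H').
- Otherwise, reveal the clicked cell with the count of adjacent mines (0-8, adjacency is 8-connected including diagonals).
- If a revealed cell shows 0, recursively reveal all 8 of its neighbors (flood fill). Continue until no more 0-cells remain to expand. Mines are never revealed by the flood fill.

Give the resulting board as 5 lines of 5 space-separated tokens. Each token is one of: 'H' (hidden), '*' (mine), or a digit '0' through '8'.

H H H H H
H H * H H
H H H H H
H H H H H
H H H H H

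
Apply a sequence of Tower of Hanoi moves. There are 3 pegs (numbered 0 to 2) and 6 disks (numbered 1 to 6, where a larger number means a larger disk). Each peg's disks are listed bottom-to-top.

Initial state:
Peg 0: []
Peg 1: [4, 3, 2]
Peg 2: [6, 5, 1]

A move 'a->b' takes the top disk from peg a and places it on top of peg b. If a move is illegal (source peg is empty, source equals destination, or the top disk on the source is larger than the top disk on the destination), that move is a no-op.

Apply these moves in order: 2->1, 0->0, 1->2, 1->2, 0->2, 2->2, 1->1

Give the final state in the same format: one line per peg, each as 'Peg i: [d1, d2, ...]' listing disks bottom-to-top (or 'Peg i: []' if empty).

After move 1 (2->1):
Peg 0: []
Peg 1: [4, 3, 2, 1]
Peg 2: [6, 5]

After move 2 (0->0):
Peg 0: []
Peg 1: [4, 3, 2, 1]
Peg 2: [6, 5]

After move 3 (1->2):
Peg 0: []
Peg 1: [4, 3, 2]
Peg 2: [6, 5, 1]

After move 4 (1->2):
Peg 0: []
Peg 1: [4, 3, 2]
Peg 2: [6, 5, 1]

After move 5 (0->2):
Peg 0: []
Peg 1: [4, 3, 2]
Peg 2: [6, 5, 1]

After move 6 (2->2):
Peg 0: []
Peg 1: [4, 3, 2]
Peg 2: [6, 5, 1]

After move 7 (1->1):
Peg 0: []
Peg 1: [4, 3, 2]
Peg 2: [6, 5, 1]

Answer: Peg 0: []
Peg 1: [4, 3, 2]
Peg 2: [6, 5, 1]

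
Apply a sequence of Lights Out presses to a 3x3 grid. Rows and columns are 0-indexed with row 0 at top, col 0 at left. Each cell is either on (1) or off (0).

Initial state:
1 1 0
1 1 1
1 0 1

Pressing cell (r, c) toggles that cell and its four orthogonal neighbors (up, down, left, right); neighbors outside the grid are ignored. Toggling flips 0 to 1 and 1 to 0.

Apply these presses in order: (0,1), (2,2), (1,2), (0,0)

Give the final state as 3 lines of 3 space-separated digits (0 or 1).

After press 1 at (0,1):
0 0 1
1 0 1
1 0 1

After press 2 at (2,2):
0 0 1
1 0 0
1 1 0

After press 3 at (1,2):
0 0 0
1 1 1
1 1 1

After press 4 at (0,0):
1 1 0
0 1 1
1 1 1

Answer: 1 1 0
0 1 1
1 1 1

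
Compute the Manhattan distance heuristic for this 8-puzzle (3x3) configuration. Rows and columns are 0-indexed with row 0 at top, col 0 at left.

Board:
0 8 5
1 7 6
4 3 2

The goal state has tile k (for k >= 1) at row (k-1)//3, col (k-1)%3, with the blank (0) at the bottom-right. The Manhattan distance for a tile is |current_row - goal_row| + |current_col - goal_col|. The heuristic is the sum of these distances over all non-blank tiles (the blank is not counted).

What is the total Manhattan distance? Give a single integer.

Tile 8: (0,1)->(2,1) = 2
Tile 5: (0,2)->(1,1) = 2
Tile 1: (1,0)->(0,0) = 1
Tile 7: (1,1)->(2,0) = 2
Tile 6: (1,2)->(1,2) = 0
Tile 4: (2,0)->(1,0) = 1
Tile 3: (2,1)->(0,2) = 3
Tile 2: (2,2)->(0,1) = 3
Sum: 2 + 2 + 1 + 2 + 0 + 1 + 3 + 3 = 14

Answer: 14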